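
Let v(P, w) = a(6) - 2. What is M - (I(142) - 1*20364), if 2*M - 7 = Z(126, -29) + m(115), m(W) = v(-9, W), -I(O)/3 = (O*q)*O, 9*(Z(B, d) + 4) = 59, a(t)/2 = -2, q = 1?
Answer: 727720/9 ≈ 80858.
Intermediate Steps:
a(t) = -4 (a(t) = 2*(-2) = -4)
Z(B, d) = 23/9 (Z(B, d) = -4 + (⅑)*59 = -4 + 59/9 = 23/9)
v(P, w) = -6 (v(P, w) = -4 - 2 = -6)
I(O) = -3*O² (I(O) = -3*O*1*O = -3*O*O = -3*O²)
m(W) = -6
M = 16/9 (M = 7/2 + (23/9 - 6)/2 = 7/2 + (½)*(-31/9) = 7/2 - 31/18 = 16/9 ≈ 1.7778)
M - (I(142) - 1*20364) = 16/9 - (-3*142² - 1*20364) = 16/9 - (-3*20164 - 20364) = 16/9 - (-60492 - 20364) = 16/9 - 1*(-80856) = 16/9 + 80856 = 727720/9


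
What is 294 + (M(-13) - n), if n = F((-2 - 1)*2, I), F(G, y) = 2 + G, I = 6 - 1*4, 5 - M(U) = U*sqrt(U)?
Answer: 303 + 13*I*sqrt(13) ≈ 303.0 + 46.872*I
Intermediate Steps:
M(U) = 5 - U**(3/2) (M(U) = 5 - U*sqrt(U) = 5 - U**(3/2))
I = 2 (I = 6 - 4 = 2)
n = -4 (n = 2 + (-2 - 1)*2 = 2 - 3*2 = 2 - 6 = -4)
294 + (M(-13) - n) = 294 + ((5 - (-13)**(3/2)) - 1*(-4)) = 294 + ((5 - (-13)*I*sqrt(13)) + 4) = 294 + ((5 + 13*I*sqrt(13)) + 4) = 294 + (9 + 13*I*sqrt(13)) = 303 + 13*I*sqrt(13)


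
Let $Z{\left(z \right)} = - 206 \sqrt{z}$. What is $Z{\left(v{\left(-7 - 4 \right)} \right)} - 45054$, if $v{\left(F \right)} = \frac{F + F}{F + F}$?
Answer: $-45260$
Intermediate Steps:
$v{\left(F \right)} = 1$ ($v{\left(F \right)} = \frac{2 F}{2 F} = 2 F \frac{1}{2 F} = 1$)
$Z{\left(v{\left(-7 - 4 \right)} \right)} - 45054 = - 206 \sqrt{1} - 45054 = \left(-206\right) 1 - 45054 = -206 - 45054 = -45260$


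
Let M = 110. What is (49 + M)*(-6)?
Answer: -954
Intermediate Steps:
(49 + M)*(-6) = (49 + 110)*(-6) = 159*(-6) = -954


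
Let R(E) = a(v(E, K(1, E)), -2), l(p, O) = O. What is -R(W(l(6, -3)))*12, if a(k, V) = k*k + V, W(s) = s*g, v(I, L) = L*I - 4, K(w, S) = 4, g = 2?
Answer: -9384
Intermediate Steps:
v(I, L) = -4 + I*L (v(I, L) = I*L - 4 = -4 + I*L)
W(s) = 2*s (W(s) = s*2 = 2*s)
a(k, V) = V + k² (a(k, V) = k² + V = V + k²)
R(E) = -2 + (-4 + 4*E)² (R(E) = -2 + (-4 + E*4)² = -2 + (-4 + 4*E)²)
-R(W(l(6, -3)))*12 = -(-2 + 16*(-1 + 2*(-3))²)*12 = -(-2 + 16*(-1 - 6)²)*12 = -(-2 + 16*(-7)²)*12 = -(-2 + 16*49)*12 = -(-2 + 784)*12 = -782*12 = -1*9384 = -9384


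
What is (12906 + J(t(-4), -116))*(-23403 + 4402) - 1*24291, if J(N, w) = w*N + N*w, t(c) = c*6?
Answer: -351048765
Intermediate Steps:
t(c) = 6*c
J(N, w) = 2*N*w (J(N, w) = N*w + N*w = 2*N*w)
(12906 + J(t(-4), -116))*(-23403 + 4402) - 1*24291 = (12906 + 2*(6*(-4))*(-116))*(-23403 + 4402) - 1*24291 = (12906 + 2*(-24)*(-116))*(-19001) - 24291 = (12906 + 5568)*(-19001) - 24291 = 18474*(-19001) - 24291 = -351024474 - 24291 = -351048765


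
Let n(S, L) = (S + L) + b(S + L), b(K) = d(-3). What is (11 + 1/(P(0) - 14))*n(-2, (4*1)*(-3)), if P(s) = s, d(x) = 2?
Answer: -918/7 ≈ -131.14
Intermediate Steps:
b(K) = 2
n(S, L) = 2 + L + S (n(S, L) = (S + L) + 2 = (L + S) + 2 = 2 + L + S)
(11 + 1/(P(0) - 14))*n(-2, (4*1)*(-3)) = (11 + 1/(0 - 14))*(2 + (4*1)*(-3) - 2) = (11 + 1/(-14))*(2 + 4*(-3) - 2) = (11 - 1/14)*(2 - 12 - 2) = (153/14)*(-12) = -918/7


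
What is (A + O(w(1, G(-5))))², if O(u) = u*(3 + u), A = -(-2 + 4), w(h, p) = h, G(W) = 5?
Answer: 4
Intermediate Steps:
A = -2 (A = -1*2 = -2)
(A + O(w(1, G(-5))))² = (-2 + 1*(3 + 1))² = (-2 + 1*4)² = (-2 + 4)² = 2² = 4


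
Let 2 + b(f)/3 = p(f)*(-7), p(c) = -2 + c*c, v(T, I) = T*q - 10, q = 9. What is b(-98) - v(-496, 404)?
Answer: -197174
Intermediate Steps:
v(T, I) = -10 + 9*T (v(T, I) = T*9 - 10 = 9*T - 10 = -10 + 9*T)
p(c) = -2 + c²
b(f) = 36 - 21*f² (b(f) = -6 + 3*((-2 + f²)*(-7)) = -6 + 3*(14 - 7*f²) = -6 + (42 - 21*f²) = 36 - 21*f²)
b(-98) - v(-496, 404) = (36 - 21*(-98)²) - (-10 + 9*(-496)) = (36 - 21*9604) - (-10 - 4464) = (36 - 201684) - 1*(-4474) = -201648 + 4474 = -197174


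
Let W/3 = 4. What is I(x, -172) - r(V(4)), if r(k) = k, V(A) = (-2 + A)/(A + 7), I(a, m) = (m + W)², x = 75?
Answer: 281598/11 ≈ 25600.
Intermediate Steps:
W = 12 (W = 3*4 = 12)
I(a, m) = (12 + m)² (I(a, m) = (m + 12)² = (12 + m)²)
V(A) = (-2 + A)/(7 + A)
I(x, -172) - r(V(4)) = (12 - 172)² - (-2 + 4)/(7 + 4) = (-160)² - 2/11 = 25600 - 2/11 = 281598/11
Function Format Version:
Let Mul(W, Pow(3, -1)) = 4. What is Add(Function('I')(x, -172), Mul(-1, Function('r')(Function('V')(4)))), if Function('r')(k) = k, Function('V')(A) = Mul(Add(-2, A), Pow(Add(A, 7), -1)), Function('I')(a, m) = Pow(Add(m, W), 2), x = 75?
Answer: Rational(281598, 11) ≈ 25600.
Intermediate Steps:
W = 12 (W = Mul(3, 4) = 12)
Function('I')(a, m) = Pow(Add(12, m), 2) (Function('I')(a, m) = Pow(Add(m, 12), 2) = Pow(Add(12, m), 2))
Function('V')(A) = Mul(Pow(Add(7, A), -1), Add(-2, A)) (Function('V')(A) = Mul(Add(-2, A), Pow(Add(7, A), -1)) = Mul(Pow(Add(7, A), -1), Add(-2, A)))
Add(Function('I')(x, -172), Mul(-1, Function('r')(Function('V')(4)))) = Add(Pow(Add(12, -172), 2), Mul(-1, Mul(Pow(Add(7, 4), -1), Add(-2, 4)))) = Add(Pow(-160, 2), Mul(-1, Mul(Pow(11, -1), 2))) = Add(25600, Mul(-1, Mul(Rational(1, 11), 2))) = Add(25600, Mul(-1, Rational(2, 11))) = Add(25600, Rational(-2, 11)) = Rational(281598, 11)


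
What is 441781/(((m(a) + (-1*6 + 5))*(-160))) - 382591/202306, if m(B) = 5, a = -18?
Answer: -44809902613/64737920 ≈ -692.17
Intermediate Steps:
441781/(((m(a) + (-1*6 + 5))*(-160))) - 382591/202306 = 441781/(((5 + (-1*6 + 5))*(-160))) - 382591/202306 = 441781/(((5 + (-6 + 5))*(-160))) - 382591*1/202306 = 441781/(((5 - 1)*(-160))) - 382591/202306 = 441781/((4*(-160))) - 382591/202306 = 441781/(-640) - 382591/202306 = 441781*(-1/640) - 382591/202306 = -441781/640 - 382591/202306 = -44809902613/64737920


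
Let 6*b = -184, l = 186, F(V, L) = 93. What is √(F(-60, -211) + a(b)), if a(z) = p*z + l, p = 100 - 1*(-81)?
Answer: I*√47445/3 ≈ 72.606*I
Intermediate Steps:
p = 181 (p = 100 + 81 = 181)
b = -92/3 (b = (⅙)*(-184) = -92/3 ≈ -30.667)
a(z) = 186 + 181*z (a(z) = 181*z + 186 = 186 + 181*z)
√(F(-60, -211) + a(b)) = √(93 + (186 + 181*(-92/3))) = √(93 + (186 - 16652/3)) = √(93 - 16094/3) = √(-15815/3) = I*√47445/3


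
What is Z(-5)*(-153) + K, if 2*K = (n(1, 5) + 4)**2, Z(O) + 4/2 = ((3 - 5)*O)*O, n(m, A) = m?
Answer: 15937/2 ≈ 7968.5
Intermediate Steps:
Z(O) = -2 - 2*O**2 (Z(O) = -2 + ((3 - 5)*O)*O = -2 + (-2*O)*O = -2 - 2*O**2)
K = 25/2 (K = (1 + 4)**2/2 = (1/2)*5**2 = (1/2)*25 = 25/2 ≈ 12.500)
Z(-5)*(-153) + K = (-2 - 2*(-5)**2)*(-153) + 25/2 = (-2 - 2*25)*(-153) + 25/2 = (-2 - 50)*(-153) + 25/2 = -52*(-153) + 25/2 = 7956 + 25/2 = 15937/2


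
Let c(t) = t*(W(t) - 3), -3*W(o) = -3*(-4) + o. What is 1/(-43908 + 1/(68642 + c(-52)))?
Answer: -204314/8971019109 ≈ -2.2775e-5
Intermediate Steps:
W(o) = -4 - o/3 (W(o) = -(-3*(-4) + o)/3 = -(12 + o)/3 = -4 - o/3)
c(t) = t*(-7 - t/3) (c(t) = t*((-4 - t/3) - 3) = t*(-7 - t/3))
1/(-43908 + 1/(68642 + c(-52))) = 1/(-43908 + 1/(68642 - ⅓*(-52)*(21 - 52))) = 1/(-43908 + 1/(68642 - ⅓*(-52)*(-31))) = 1/(-43908 + 1/(68642 - 1612/3)) = 1/(-43908 + 1/(204314/3)) = 1/(-43908 + 3/204314) = 1/(-8971019109/204314) = -204314/8971019109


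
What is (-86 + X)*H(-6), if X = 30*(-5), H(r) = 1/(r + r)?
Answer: 59/3 ≈ 19.667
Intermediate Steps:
H(r) = 1/(2*r)
X = -150
(-86 + X)*H(-6) = (-86 - 150)*((½)/(-6)) = -118*(-1)/6 = -236*(-1/12) = 59/3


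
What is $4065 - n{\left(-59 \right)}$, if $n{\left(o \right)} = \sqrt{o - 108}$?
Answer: $4065 - i \sqrt{167} \approx 4065.0 - 12.923 i$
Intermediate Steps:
$n{\left(o \right)} = \sqrt{-108 + o}$
$4065 - n{\left(-59 \right)} = 4065 - \sqrt{-108 - 59} = 4065 - \sqrt{-167} = 4065 - i \sqrt{167}$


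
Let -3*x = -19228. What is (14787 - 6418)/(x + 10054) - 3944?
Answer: -194769053/49390 ≈ -3943.5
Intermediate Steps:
x = 19228/3 (x = -⅓*(-19228) = 19228/3 ≈ 6409.3)
(14787 - 6418)/(x + 10054) - 3944 = (14787 - 6418)/(19228/3 + 10054) - 3944 = 8369/(49390/3) - 3944 = 8369*(3/49390) - 3944 = 25107/49390 - 3944 = -194769053/49390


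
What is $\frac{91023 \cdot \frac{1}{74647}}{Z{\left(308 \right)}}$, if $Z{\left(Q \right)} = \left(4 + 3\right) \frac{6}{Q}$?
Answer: $\frac{667502}{74647} \approx 8.9421$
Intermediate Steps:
$Z{\left(Q \right)} = \frac{42}{Q}$ ($Z{\left(Q \right)} = 7 \frac{6}{Q} = \frac{42}{Q}$)
$\frac{91023 \cdot \frac{1}{74647}}{Z{\left(308 \right)}} = \frac{91023 \cdot \frac{1}{74647}}{42 \cdot \frac{1}{308}} = \frac{91023}{74647 \cdot \frac{3}{22}} = \frac{91023}{74647} \cdot \frac{22}{3} = \frac{667502}{74647}$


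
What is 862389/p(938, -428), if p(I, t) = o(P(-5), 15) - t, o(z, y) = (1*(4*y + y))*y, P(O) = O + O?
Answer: 862389/1553 ≈ 555.30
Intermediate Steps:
P(O) = 2*O
o(z, y) = 5*y² (o(z, y) = (1*(5*y))*y = (5*y)*y = 5*y²)
p(I, t) = 1125 - t (p(I, t) = 5*15² - t = 5*225 - t = 1125 - t)
862389/p(938, -428) = 862389/(1125 - 1*(-428)) = 862389/(1125 + 428) = 862389/1553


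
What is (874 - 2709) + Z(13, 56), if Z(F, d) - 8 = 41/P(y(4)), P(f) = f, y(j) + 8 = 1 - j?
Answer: -20138/11 ≈ -1830.7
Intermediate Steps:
y(j) = -7 - j (y(j) = -8 + (1 - j) = -7 - j)
Z(F, d) = 47/11 (Z(F, d) = 8 + 41/(-7 - 1*4) = 8 + 41/(-7 - 4) = 8 + 41/(-11) = 8 + 41*(-1/11) = 8 - 41/11 = 47/11)
(874 - 2709) + Z(13, 56) = (874 - 2709) + 47/11 = -1835 + 47/11 = -20138/11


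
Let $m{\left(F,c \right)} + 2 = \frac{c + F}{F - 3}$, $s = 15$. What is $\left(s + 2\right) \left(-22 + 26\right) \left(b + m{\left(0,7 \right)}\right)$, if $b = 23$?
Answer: $\frac{3808}{3} \approx 1269.3$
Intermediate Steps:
$m{\left(F,c \right)} = -2 + \frac{F + c}{-3 + F}$ ($m{\left(F,c \right)} = -2 + \frac{c + F}{F - 3} = -2 + \frac{F + c}{-3 + F}$)
$\left(s + 2\right) \left(-22 + 26\right) \left(b + m{\left(0,7 \right)}\right) = \left(15 + 2\right) \left(-22 + 26\right) \left(23 + \frac{6 + 7 - 0}{-3 + 0}\right) = 17 \cdot 4 \left(23 + \frac{6 + 7 + 0}{-3}\right) = 68 \left(23 - \frac{13}{3}\right) = 68 \cdot \frac{56}{3} = \frac{3808}{3}$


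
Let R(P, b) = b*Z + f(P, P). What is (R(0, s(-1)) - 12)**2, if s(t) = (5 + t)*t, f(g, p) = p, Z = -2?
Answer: 16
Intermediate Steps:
s(t) = t*(5 + t)
R(P, b) = P - 2*b (R(P, b) = b*(-2) + P = -2*b + P = P - 2*b)
(R(0, s(-1)) - 12)**2 = ((0 - (-2)*(5 - 1)) - 12)**2 = ((0 - (-2)*4) - 12)**2 = ((0 - 2*(-4)) - 12)**2 = ((0 + 8) - 12)**2 = (8 - 12)**2 = (-4)**2 = 16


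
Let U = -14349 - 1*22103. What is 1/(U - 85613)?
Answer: -1/122065 ≈ -8.1923e-6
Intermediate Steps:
U = -36452 (U = -14349 - 22103 = -36452)
1/(U - 85613) = 1/(-36452 - 85613) = 1/(-122065) = -1/122065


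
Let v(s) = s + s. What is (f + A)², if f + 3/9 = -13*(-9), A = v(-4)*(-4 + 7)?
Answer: 77284/9 ≈ 8587.1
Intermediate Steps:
v(s) = 2*s
A = -24 (A = (2*(-4))*(-4 + 7) = -8*3 = -24)
f = 350/3 (f = -⅓ - 13*(-9) = -⅓ + 117 = 350/3 ≈ 116.67)
(f + A)² = (350/3 - 24)² = (278/3)² = 77284/9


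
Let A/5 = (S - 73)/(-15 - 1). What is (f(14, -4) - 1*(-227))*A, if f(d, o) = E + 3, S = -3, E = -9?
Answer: 20995/4 ≈ 5248.8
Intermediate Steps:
f(d, o) = -6 (f(d, o) = -9 + 3 = -6)
A = 95/4 (A = 5*((-3 - 73)/(-15 - 1)) = 5*(-76/(-16)) = 5*(-76*(-1/16)) = 5*(19/4) = 95/4 ≈ 23.750)
(f(14, -4) - 1*(-227))*A = (-6 - 1*(-227))*(95/4) = (-6 + 227)*(95/4) = 221*(95/4) = 20995/4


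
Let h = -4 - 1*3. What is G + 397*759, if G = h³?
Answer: 300980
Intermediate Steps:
h = -7 (h = -4 - 3 = -7)
G = -343 (G = (-7)³ = -343)
G + 397*759 = -343 + 397*759 = -343 + 301323 = 300980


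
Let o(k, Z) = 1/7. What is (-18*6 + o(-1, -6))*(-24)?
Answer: 18120/7 ≈ 2588.6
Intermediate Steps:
o(k, Z) = ⅐
(-18*6 + o(-1, -6))*(-24) = (-18*6 + ⅐)*(-24) = (-108 + ⅐)*(-24) = -755/7*(-24) = 18120/7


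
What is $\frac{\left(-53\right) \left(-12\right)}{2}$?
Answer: $318$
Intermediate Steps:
$\frac{\left(-53\right) \left(-12\right)}{2} = 636 \cdot \frac{1}{2} = 318$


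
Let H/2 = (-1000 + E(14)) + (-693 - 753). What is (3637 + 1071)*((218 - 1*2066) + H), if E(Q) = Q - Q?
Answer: -31731920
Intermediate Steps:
E(Q) = 0
H = -4892 (H = 2*((-1000 + 0) + (-693 - 753)) = 2*(-1000 - 1446) = 2*(-2446) = -4892)
(3637 + 1071)*((218 - 1*2066) + H) = (3637 + 1071)*((218 - 1*2066) - 4892) = 4708*((218 - 2066) - 4892) = 4708*(-1848 - 4892) = 4708*(-6740) = -31731920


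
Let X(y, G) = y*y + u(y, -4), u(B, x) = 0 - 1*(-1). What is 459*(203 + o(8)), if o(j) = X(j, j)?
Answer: 123012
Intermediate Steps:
u(B, x) = 1 (u(B, x) = 0 + 1 = 1)
X(y, G) = 1 + y**2 (X(y, G) = y*y + 1 = y**2 + 1 = 1 + y**2)
o(j) = 1 + j**2
459*(203 + o(8)) = 459*(203 + (1 + 8**2)) = 459*(203 + (1 + 64)) = 459*(203 + 65) = 459*268 = 123012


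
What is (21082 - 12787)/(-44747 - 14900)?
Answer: -1185/8521 ≈ -0.13907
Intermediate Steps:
(21082 - 12787)/(-44747 - 14900) = 8295/(-59647) = 8295*(-1/59647) = -1185/8521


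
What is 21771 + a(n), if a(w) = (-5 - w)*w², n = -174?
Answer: 5138415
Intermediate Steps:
a(w) = w²*(-5 - w)
21771 + a(n) = 21771 + (-174)²*(-5 - 1*(-174)) = 21771 + 30276*(-5 + 174) = 21771 + 30276*169 = 21771 + 5116644 = 5138415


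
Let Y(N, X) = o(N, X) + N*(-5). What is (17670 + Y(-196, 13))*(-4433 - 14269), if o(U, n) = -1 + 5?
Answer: -348867108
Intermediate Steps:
o(U, n) = 4
Y(N, X) = 4 - 5*N (Y(N, X) = 4 + N*(-5) = 4 - 5*N)
(17670 + Y(-196, 13))*(-4433 - 14269) = (17670 + (4 - 5*(-196)))*(-4433 - 14269) = (17670 + (4 + 980))*(-18702) = (17670 + 984)*(-18702) = 18654*(-18702) = -348867108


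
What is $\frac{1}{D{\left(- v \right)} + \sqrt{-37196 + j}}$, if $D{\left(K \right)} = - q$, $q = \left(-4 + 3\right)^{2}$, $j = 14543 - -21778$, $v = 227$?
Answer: $- \frac{i}{i + 5 \sqrt{35}} \approx -0.0011416 - 0.033768 i$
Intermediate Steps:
$j = 36321$ ($j = 14543 + 21778 = 36321$)
$q = 1$ ($q = \left(-1\right)^{2} = 1$)
$D{\left(K \right)} = -1$ ($D{\left(K \right)} = \left(-1\right) 1 = -1$)
$\frac{1}{D{\left(- v \right)} + \sqrt{-37196 + j}} = \frac{1}{-1 + \sqrt{-37196 + 36321}} = \frac{1}{-1 + \sqrt{-875}} = \frac{1}{-1 + 5 i \sqrt{35}}$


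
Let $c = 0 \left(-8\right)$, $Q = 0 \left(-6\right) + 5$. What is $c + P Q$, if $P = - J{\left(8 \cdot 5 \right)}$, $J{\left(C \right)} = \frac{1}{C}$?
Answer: $- \frac{1}{8} \approx -0.125$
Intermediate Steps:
$Q = 5$ ($Q = 0 + 5 = 5$)
$P = - \frac{1}{40}$ ($P = - \frac{1}{8 \cdot 5} = - \frac{1}{40} \approx -0.025$)
$c = 0$
$c + P Q = 0 - \frac{1}{8} = - \frac{1}{8}$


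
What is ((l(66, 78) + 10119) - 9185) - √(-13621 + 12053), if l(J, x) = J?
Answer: 1000 - 28*I*√2 ≈ 1000.0 - 39.598*I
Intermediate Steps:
((l(66, 78) + 10119) - 9185) - √(-13621 + 12053) = ((66 + 10119) - 9185) - √(-13621 + 12053) = (10185 - 9185) - √(-1568) = 1000 - 28*I*√2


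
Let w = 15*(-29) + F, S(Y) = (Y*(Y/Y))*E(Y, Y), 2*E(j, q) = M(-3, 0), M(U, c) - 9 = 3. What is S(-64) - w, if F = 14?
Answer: 37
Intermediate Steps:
M(U, c) = 12 (M(U, c) = 9 + 3 = 12)
E(j, q) = 6 (E(j, q) = (1/2)*12 = 6)
S(Y) = 6*Y (S(Y) = (Y*(Y/Y))*6 = (Y*1)*6 = Y*6 = 6*Y)
w = -421 (w = 15*(-29) + 14 = -435 + 14 = -421)
S(-64) - w = 6*(-64) - 1*(-421) = -384 + 421 = 37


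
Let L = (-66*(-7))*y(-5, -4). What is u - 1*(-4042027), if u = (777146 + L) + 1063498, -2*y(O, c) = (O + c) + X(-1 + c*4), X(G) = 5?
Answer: 5883595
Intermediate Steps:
y(O, c) = -5/2 - O/2 - c/2 (y(O, c) = -((O + c) + 5)/2 = -(5 + O + c)/2 = -5/2 - O/2 - c/2)
L = 924 (L = (-66*(-7))*(-5/2 - ½*(-5) - ½*(-4)) = 462*(-5/2 + 5/2 + 2) = 462*2 = 924)
u = 1841568 (u = (777146 + 924) + 1063498 = 778070 + 1063498 = 1841568)
u - 1*(-4042027) = 1841568 - 1*(-4042027) = 1841568 + 4042027 = 5883595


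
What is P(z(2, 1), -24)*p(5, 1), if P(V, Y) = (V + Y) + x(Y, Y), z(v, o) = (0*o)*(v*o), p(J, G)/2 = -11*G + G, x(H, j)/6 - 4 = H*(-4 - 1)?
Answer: -14400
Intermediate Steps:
x(H, j) = 24 - 30*H (x(H, j) = 24 + 6*(H*(-4 - 1)) = 24 + 6*(H*(-5)) = 24 + 6*(-5*H) = 24 - 30*H)
p(J, G) = -20*G (p(J, G) = 2*(-11*G + G) = 2*(-10*G) = -20*G)
z(v, o) = 0 (z(v, o) = 0*(o*v) = 0)
P(V, Y) = 24 + V - 29*Y (P(V, Y) = (V + Y) + (24 - 30*Y) = 24 + V - 29*Y)
P(z(2, 1), -24)*p(5, 1) = (24 + 0 - 29*(-24))*(-20*1) = (24 + 0 + 696)*(-20) = 720*(-20) = -14400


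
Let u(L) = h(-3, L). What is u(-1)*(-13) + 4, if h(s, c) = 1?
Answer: -9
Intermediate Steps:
u(L) = 1
u(-1)*(-13) + 4 = 1*(-13) + 4 = -13 + 4 = -9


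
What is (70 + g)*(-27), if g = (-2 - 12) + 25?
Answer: -2187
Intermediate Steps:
g = 11 (g = -14 + 25 = 11)
(70 + g)*(-27) = (70 + 11)*(-27) = 81*(-27) = -2187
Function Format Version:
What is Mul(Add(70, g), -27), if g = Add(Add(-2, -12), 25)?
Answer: -2187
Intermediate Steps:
g = 11 (g = Add(-14, 25) = 11)
Mul(Add(70, g), -27) = Mul(Add(70, 11), -27) = Mul(81, -27) = -2187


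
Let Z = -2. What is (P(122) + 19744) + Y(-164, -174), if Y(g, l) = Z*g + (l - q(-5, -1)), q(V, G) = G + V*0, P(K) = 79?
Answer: 19978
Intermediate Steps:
q(V, G) = G (q(V, G) = G + 0 = G)
Y(g, l) = 1 + l - 2*g (Y(g, l) = -2*g + (l - 1*(-1)) = -2*g + (l + 1) = -2*g + (1 + l) = 1 + l - 2*g)
(P(122) + 19744) + Y(-164, -174) = (79 + 19744) + (1 - 174 - 2*(-164)) = 19823 + (1 - 174 + 328) = 19823 + 155 = 19978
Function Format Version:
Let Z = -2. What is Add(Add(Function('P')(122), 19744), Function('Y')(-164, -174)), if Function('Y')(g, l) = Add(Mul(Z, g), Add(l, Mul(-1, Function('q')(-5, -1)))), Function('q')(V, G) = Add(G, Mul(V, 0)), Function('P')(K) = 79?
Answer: 19978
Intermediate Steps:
Function('q')(V, G) = G (Function('q')(V, G) = Add(G, 0) = G)
Function('Y')(g, l) = Add(1, l, Mul(-2, g)) (Function('Y')(g, l) = Add(Mul(-2, g), Add(l, Mul(-1, -1))) = Add(Mul(-2, g), Add(l, 1)) = Add(Mul(-2, g), Add(1, l)) = Add(1, l, Mul(-2, g)))
Add(Add(Function('P')(122), 19744), Function('Y')(-164, -174)) = Add(Add(79, 19744), Add(1, -174, Mul(-2, -164))) = Add(19823, Add(1, -174, 328)) = Add(19823, 155) = 19978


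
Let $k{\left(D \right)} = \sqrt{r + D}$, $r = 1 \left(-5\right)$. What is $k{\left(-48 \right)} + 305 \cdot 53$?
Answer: $16165 + i \sqrt{53} \approx 16165.0 + 7.2801 i$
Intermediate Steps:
$r = -5$
$k{\left(D \right)} = \sqrt{-5 + D}$
$k{\left(-48 \right)} + 305 \cdot 53 = \sqrt{-5 - 48} + 305 \cdot 53 = \sqrt{-53} + 16165 = i \sqrt{53} + 16165 = 16165 + i \sqrt{53}$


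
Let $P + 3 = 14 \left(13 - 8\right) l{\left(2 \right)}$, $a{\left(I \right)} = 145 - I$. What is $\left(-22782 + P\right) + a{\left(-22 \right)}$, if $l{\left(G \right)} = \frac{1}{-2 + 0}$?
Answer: $-22653$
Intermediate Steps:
$l{\left(G \right)} = - \frac{1}{2}$ ($l{\left(G \right)} = \frac{1}{-2} = - \frac{1}{2}$)
$P = -38$ ($P = -3 + 14 \left(13 - 8\right) \left(- \frac{1}{2}\right) = -3 + 14 \cdot 5 \left(- \frac{1}{2}\right) = -3 + 14 \left(- \frac{5}{2}\right) = -3 - 35 = -38$)
$\left(-22782 + P\right) + a{\left(-22 \right)} = \left(-22782 - 38\right) + \left(145 - -22\right) = -22820 + \left(145 + 22\right) = -22820 + 167 = -22653$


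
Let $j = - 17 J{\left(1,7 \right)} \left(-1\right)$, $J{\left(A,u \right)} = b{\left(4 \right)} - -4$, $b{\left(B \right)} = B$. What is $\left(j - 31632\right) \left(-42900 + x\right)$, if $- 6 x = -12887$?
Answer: $\frac{3850590724}{3} \approx 1.2835 \cdot 10^{9}$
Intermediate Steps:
$x = \frac{12887}{6}$ ($x = \left(- \frac{1}{6}\right) \left(-12887\right) = \frac{12887}{6} \approx 2147.8$)
$J{\left(A,u \right)} = 8$ ($J{\left(A,u \right)} = 4 - -4 = 4 + 4 = 8$)
$j = 136$ ($j = \left(-17\right) 8 \left(-1\right) = \left(-136\right) \left(-1\right) = 136$)
$\left(j - 31632\right) \left(-42900 + x\right) = \left(136 - 31632\right) \left(-42900 + \frac{12887}{6}\right) = \left(-31496\right) \left(- \frac{244513}{6}\right) = \frac{3850590724}{3}$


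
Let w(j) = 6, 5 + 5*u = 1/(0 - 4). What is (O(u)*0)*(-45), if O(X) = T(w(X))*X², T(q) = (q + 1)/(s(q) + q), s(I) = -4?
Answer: 0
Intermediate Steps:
u = -21/20 (u = -1 + 1/(5*(0 - 4)) = -1 + (⅕)/(-4) = -1 + (⅕)*(-¼) = -1 - 1/20 = -21/20 ≈ -1.0500)
T(q) = (1 + q)/(-4 + q) (T(q) = (q + 1)/(-4 + q) = (1 + q)/(-4 + q))
O(X) = 7*X²/2 (O(X) = ((1 + 6)/(-4 + 6))*X² = (7/2)*X² = ((½)*7)*X² = 7*X²/2)
(O(u)*0)*(-45) = ((7*(-21/20)²/2)*0)*(-45) = (((7/2)*(441/400))*0)*(-45) = ((3087/800)*0)*(-45) = 0*(-45) = 0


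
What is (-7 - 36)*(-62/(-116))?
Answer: -1333/58 ≈ -22.983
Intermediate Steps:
(-7 - 36)*(-62/(-116)) = -(-2666)*(-1)/116 = -43*31/58 = -1333/58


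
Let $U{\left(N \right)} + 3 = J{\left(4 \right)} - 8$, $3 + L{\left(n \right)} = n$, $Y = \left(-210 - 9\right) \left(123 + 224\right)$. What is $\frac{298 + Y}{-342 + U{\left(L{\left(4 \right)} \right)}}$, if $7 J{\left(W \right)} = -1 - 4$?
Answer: $\frac{529865}{2476} \approx 214.0$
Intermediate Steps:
$J{\left(W \right)} = - \frac{5}{7}$ ($J{\left(W \right)} = \frac{-1 - 4}{7} = \frac{1}{7} \left(-5\right) = - \frac{5}{7}$)
$Y = -75993$ ($Y = \left(-219\right) 347 = -75993$)
$L{\left(n \right)} = -3 + n$
$U{\left(N \right)} = - \frac{82}{7}$ ($U{\left(N \right)} = -3 - \frac{61}{7} = - \frac{82}{7}$)
$\frac{298 + Y}{-342 + U{\left(L{\left(4 \right)} \right)}} = \frac{298 - 75993}{-342 - \frac{82}{7}} = - \frac{75695}{- \frac{2476}{7}} = \left(-75695\right) \left(- \frac{7}{2476}\right) = \frac{529865}{2476}$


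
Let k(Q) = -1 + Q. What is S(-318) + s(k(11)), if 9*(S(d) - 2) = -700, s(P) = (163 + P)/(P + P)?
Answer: -12083/180 ≈ -67.128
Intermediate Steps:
s(P) = (163 + P)/(2*P) (s(P) = (163 + P)/((2*P)) = (163 + P)*(1/(2*P)) = (163 + P)/(2*P))
S(d) = -682/9 (S(d) = 2 + (1/9)*(-700) = 2 - 700/9 = -682/9)
S(-318) + s(k(11)) = -682/9 + (163 + (-1 + 11))/(2*(-1 + 11)) = -682/9 + (1/2)*(163 + 10)/10 = -682/9 + (1/2)*(1/10)*173 = -682/9 + 173/20 = -12083/180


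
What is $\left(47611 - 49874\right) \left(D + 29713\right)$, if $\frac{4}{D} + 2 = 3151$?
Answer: $- \frac{211740403383}{3149} \approx -6.7241 \cdot 10^{7}$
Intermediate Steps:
$D = \frac{4}{3149}$ ($D = \frac{4}{-2 + 3151} = \frac{4}{3149} \approx 0.0012702$)
$\left(47611 - 49874\right) \left(D + 29713\right) = \left(47611 - 49874\right) \left(\frac{4}{3149} + 29713\right) = \left(-2263\right) \frac{93566241}{3149} = - \frac{211740403383}{3149}$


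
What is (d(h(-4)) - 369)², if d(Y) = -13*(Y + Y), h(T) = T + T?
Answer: 25921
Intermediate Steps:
h(T) = 2*T
d(Y) = -26*Y
(d(h(-4)) - 369)² = (-52*(-4) - 369)² = (-26*(-8) - 369)² = (208 - 369)² = (-161)² = 25921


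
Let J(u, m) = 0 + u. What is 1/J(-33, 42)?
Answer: -1/33 ≈ -0.030303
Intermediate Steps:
J(u, m) = u
1/J(-33, 42) = 1/(-33) = -1/33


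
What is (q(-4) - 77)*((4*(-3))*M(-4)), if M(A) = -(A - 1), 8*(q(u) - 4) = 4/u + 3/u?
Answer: 35145/8 ≈ 4393.1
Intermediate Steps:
q(u) = 4 + 7/(8*u) (q(u) = 4 + (4/u + 3/u)/8 = 4 + (7/u)/8 = 4 + 7/(8*u))
M(A) = 1 - A (M(A) = -(-1 + A) = 1 - A)
(q(-4) - 77)*((4*(-3))*M(-4)) = ((4 + (7/8)/(-4)) - 77)*((4*(-3))*(1 - 1*(-4))) = ((4 + (7/8)*(-¼)) - 77)*(-12*(1 + 4)) = ((4 - 7/32) - 77)*(-12*5) = (121/32 - 77)*(-60) = -2343/32*(-60) = 35145/8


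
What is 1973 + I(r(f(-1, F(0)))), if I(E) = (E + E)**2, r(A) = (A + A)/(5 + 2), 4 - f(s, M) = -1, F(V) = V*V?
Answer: 97077/49 ≈ 1981.2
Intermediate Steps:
F(V) = V**2
f(s, M) = 5 (f(s, M) = 4 - 1*(-1) = 4 + 1 = 5)
r(A) = 2*A/7 (r(A) = (2*A)/7 = (2*A)*(1/7) = 2*A/7)
I(E) = 4*E**2 (I(E) = (2*E)**2 = 4*E**2)
1973 + I(r(f(-1, F(0)))) = 1973 + 4*((2/7)*5)**2 = 1973 + 4*(10/7)**2 = 1973 + 4*(100/49) = 1973 + 400/49 = 97077/49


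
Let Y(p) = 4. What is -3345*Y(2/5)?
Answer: -13380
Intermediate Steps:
-3345*Y(2/5) = -3345*4 = -13380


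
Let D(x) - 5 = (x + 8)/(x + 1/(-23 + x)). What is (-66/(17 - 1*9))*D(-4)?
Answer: -14421/436 ≈ -33.076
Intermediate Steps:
D(x) = 5 + (8 + x)/(x + 1/(-23 + x)) (D(x) = 5 + (x + 8)/(x + 1/(-23 + x)) = 5 + (8 + x)/(x + 1/(-23 + x)))
(-66/(17 - 1*9))*D(-4) = (-66/(17 - 1*9))*((-179 - 130*(-4) + 6*(-4)**2)/(1 + (-4)**2 - 23*(-4))) = (-66/(17 - 9))*((-179 + 520 + 6*16)/(1 + 16 + 92)) = (-66/8)*((-179 + 520 + 96)/109) = (-66*1/8)*((1/109)*437) = -33/4*437/109 = -14421/436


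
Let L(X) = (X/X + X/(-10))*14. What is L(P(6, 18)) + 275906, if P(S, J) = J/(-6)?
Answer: 1379621/5 ≈ 2.7592e+5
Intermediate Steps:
P(S, J) = -J/6 (P(S, J) = J*(-⅙) = -J/6)
L(X) = 14 - 7*X/5 (L(X) = (1 + X*(-⅒))*14 = (1 - X/10)*14 = 14 - 7*X/5)
L(P(6, 18)) + 275906 = (14 - (-7)*18/30) + 275906 = (14 - 7/5*(-3)) + 275906 = (14 + 21/5) + 275906 = 91/5 + 275906 = 1379621/5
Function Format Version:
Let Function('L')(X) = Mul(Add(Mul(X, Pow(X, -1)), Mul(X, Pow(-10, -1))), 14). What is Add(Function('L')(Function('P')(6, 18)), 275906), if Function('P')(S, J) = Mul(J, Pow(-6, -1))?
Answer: Rational(1379621, 5) ≈ 2.7592e+5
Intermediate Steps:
Function('P')(S, J) = Mul(Rational(-1, 6), J) (Function('P')(S, J) = Mul(J, Rational(-1, 6)) = Mul(Rational(-1, 6), J))
Function('L')(X) = Add(14, Mul(Rational(-7, 5), X)) (Function('L')(X) = Mul(Add(1, Mul(X, Rational(-1, 10))), 14) = Mul(Add(1, Mul(Rational(-1, 10), X)), 14) = Add(14, Mul(Rational(-7, 5), X)))
Add(Function('L')(Function('P')(6, 18)), 275906) = Add(Add(14, Mul(Rational(-7, 5), Mul(Rational(-1, 6), 18))), 275906) = Add(Add(14, Mul(Rational(-7, 5), -3)), 275906) = Add(Add(14, Rational(21, 5)), 275906) = Add(Rational(91, 5), 275906) = Rational(1379621, 5)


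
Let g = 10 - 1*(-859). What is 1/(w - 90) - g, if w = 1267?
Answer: -1022812/1177 ≈ -869.00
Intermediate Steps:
g = 869 (g = 10 + 859 = 869)
1/(w - 90) - g = 1/(1267 - 90) - 1*869 = 1/1177 - 869 = -1022812/1177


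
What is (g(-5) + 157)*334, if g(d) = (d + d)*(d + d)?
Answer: 85838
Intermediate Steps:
g(d) = 4*d² (g(d) = (2*d)*(2*d) = 4*d²)
(g(-5) + 157)*334 = (4*(-5)² + 157)*334 = (4*25 + 157)*334 = (100 + 157)*334 = 257*334 = 85838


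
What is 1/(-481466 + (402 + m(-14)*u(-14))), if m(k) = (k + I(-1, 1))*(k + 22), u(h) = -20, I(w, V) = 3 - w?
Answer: -1/479464 ≈ -2.0857e-6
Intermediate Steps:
m(k) = (4 + k)*(22 + k) (m(k) = (k + (3 - 1*(-1)))*(k + 22) = (k + (3 + 1))*(22 + k) = (k + 4)*(22 + k) = (4 + k)*(22 + k))
1/(-481466 + (402 + m(-14)*u(-14))) = 1/(-481466 + (402 + (88 + (-14)² + 26*(-14))*(-20))) = 1/(-481466 + (402 + (88 + 196 - 364)*(-20))) = 1/(-481466 + (402 - 80*(-20))) = 1/(-481466 + (402 + 1600)) = 1/(-481466 + 2002) = 1/(-479464) = -1/479464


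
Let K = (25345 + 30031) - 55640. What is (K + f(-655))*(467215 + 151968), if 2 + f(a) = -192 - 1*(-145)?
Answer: -193804279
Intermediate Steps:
K = -264 (K = 55376 - 55640 = -264)
f(a) = -49 (f(a) = -2 + (-192 - 1*(-145)) = -2 + (-192 + 145) = -2 - 47 = -49)
(K + f(-655))*(467215 + 151968) = (-264 - 49)*(467215 + 151968) = -313*619183 = -193804279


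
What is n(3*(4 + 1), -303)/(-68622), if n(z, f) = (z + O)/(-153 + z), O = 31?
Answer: 1/205866 ≈ 4.8575e-6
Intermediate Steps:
n(z, f) = (31 + z)/(-153 + z) (n(z, f) = (z + 31)/(-153 + z) = (31 + z)/(-153 + z))
n(3*(4 + 1), -303)/(-68622) = ((31 + 3*(4 + 1))/(-153 + 3*(4 + 1)))/(-68622) = ((31 + 3*5)/(-153 + 3*5))*(-1/68622) = ((31 + 15)/(-153 + 15))*(-1/68622) = (46/(-138))*(-1/68622) = -1/138*46*(-1/68622) = -⅓*(-1/68622) = 1/205866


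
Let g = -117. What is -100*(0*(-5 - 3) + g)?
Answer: 11700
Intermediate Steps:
-100*(0*(-5 - 3) + g) = -100*(0*(-5 - 3) - 117) = -100*(0*(-8) - 117) = -100*(0 - 117) = -100*(-117) = 11700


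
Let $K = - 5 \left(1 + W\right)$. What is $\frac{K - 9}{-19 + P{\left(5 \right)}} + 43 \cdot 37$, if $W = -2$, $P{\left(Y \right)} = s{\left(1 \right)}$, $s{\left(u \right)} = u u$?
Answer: $\frac{14321}{9} \approx 1591.2$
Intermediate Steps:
$s{\left(u \right)} = u^{2}$
$P{\left(Y \right)} = 1$ ($P{\left(Y \right)} = 1^{2} = 1$)
$K = 5$ ($K = - 5 \left(1 - 2\right) = \left(-5\right) \left(-1\right) = 5$)
$\frac{K - 9}{-19 + P{\left(5 \right)}} + 43 \cdot 37 = \frac{5 - 9}{-19 + 1} + 43 \cdot 37 = - \frac{4}{-18} + 1591 = \left(-4\right) \left(- \frac{1}{18}\right) + 1591 = \frac{2}{9} + 1591 = \frac{14321}{9}$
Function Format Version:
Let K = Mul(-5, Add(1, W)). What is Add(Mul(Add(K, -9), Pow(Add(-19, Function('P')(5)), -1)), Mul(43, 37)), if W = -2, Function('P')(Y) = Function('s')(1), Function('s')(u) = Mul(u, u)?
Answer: Rational(14321, 9) ≈ 1591.2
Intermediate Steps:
Function('s')(u) = Pow(u, 2)
Function('P')(Y) = 1 (Function('P')(Y) = Pow(1, 2) = 1)
K = 5 (K = Mul(-5, Add(1, -2)) = Mul(-5, -1) = 5)
Add(Mul(Add(K, -9), Pow(Add(-19, Function('P')(5)), -1)), Mul(43, 37)) = Add(Mul(Add(5, -9), Pow(Add(-19, 1), -1)), Mul(43, 37)) = Add(Mul(-4, Pow(-18, -1)), 1591) = Add(Mul(-4, Rational(-1, 18)), 1591) = Add(Rational(2, 9), 1591) = Rational(14321, 9)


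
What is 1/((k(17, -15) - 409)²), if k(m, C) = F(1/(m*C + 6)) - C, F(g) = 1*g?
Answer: 62001/9624983449 ≈ 6.4417e-6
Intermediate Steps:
F(g) = g
k(m, C) = 1/(6 + C*m) - C (k(m, C) = 1/(m*C + 6) - C = 1/(C*m + 6) - C = 1/(6 + C*m) - C)
1/((k(17, -15) - 409)²) = 1/(((1/(6 - 15*17) - 1*(-15)) - 409)²) = 1/(((1/(6 - 255) + 15) - 409)²) = 1/(((1/(-249) + 15) - 409)²) = 1/(((-1/249 + 15) - 409)²) = 1/((3734/249 - 409)²) = 1/((-98107/249)²) = 1/(9624983449/62001) = 62001/9624983449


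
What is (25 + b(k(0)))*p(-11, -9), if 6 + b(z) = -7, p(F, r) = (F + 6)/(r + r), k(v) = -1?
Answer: 10/3 ≈ 3.3333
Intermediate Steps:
p(F, r) = (6 + F)/(2*r) (p(F, r) = (6 + F)/((2*r)) = (6 + F)*(1/(2*r)) = (6 + F)/(2*r))
b(z) = -13 (b(z) = -6 - 7 = -13)
(25 + b(k(0)))*p(-11, -9) = (25 - 13)*((½)*(6 - 11)/(-9)) = 12*((½)*(-⅑)*(-5)) = 12*(5/18) = 10/3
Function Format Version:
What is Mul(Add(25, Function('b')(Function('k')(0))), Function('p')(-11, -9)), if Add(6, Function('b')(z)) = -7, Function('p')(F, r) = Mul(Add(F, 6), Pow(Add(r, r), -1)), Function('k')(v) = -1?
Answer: Rational(10, 3) ≈ 3.3333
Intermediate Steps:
Function('p')(F, r) = Mul(Rational(1, 2), Pow(r, -1), Add(6, F)) (Function('p')(F, r) = Mul(Add(6, F), Pow(Mul(2, r), -1)) = Mul(Add(6, F), Mul(Rational(1, 2), Pow(r, -1))) = Mul(Rational(1, 2), Pow(r, -1), Add(6, F)))
Function('b')(z) = -13 (Function('b')(z) = Add(-6, -7) = -13)
Mul(Add(25, Function('b')(Function('k')(0))), Function('p')(-11, -9)) = Mul(Add(25, -13), Mul(Rational(1, 2), Pow(-9, -1), Add(6, -11))) = Mul(12, Mul(Rational(1, 2), Rational(-1, 9), -5)) = Mul(12, Rational(5, 18)) = Rational(10, 3)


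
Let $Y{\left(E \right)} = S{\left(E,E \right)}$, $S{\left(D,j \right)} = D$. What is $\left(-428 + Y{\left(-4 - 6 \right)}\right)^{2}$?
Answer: $191844$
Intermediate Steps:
$Y{\left(E \right)} = E$
$\left(-428 + Y{\left(-4 - 6 \right)}\right)^{2} = \left(-428 - 10\right)^{2} = \left(-438\right)^{2} = 191844$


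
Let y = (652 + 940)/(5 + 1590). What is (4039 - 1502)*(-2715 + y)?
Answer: -10982249321/1595 ≈ -6.8854e+6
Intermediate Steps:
y = 1592/1595 ≈ 0.99812
(4039 - 1502)*(-2715 + y) = (4039 - 1502)*(-2715 + 1592/1595) = 2537*(-4328833/1595) = -10982249321/1595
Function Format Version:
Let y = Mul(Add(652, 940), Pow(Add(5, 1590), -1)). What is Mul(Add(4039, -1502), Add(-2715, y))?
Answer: Rational(-10982249321, 1595) ≈ -6.8854e+6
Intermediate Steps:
y = Rational(1592, 1595) (y = Mul(1592, Pow(1595, -1)) = Mul(1592, Rational(1, 1595)) = Rational(1592, 1595) ≈ 0.99812)
Mul(Add(4039, -1502), Add(-2715, y)) = Mul(Add(4039, -1502), Add(-2715, Rational(1592, 1595))) = Mul(2537, Rational(-4328833, 1595)) = Rational(-10982249321, 1595)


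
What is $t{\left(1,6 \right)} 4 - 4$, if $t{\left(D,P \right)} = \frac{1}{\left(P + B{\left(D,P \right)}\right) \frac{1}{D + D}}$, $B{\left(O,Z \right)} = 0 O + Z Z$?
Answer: $- \frac{80}{21} \approx -3.8095$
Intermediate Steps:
$B{\left(O,Z \right)} = Z^{2}$ ($B{\left(O,Z \right)} = 0 + Z^{2} = Z^{2}$)
$t{\left(D,P \right)} = \frac{2 D}{P + P^{2}}$ ($t{\left(D,P \right)} = \frac{1}{\left(P + P^{2}\right) \frac{1}{D + D}} = \frac{1}{\left(P + P^{2}\right) \frac{1}{2 D}} = \frac{1}{\frac{1}{2} \frac{1}{D} \left(P + P^{2}\right)} = \frac{2 D}{P + P^{2}}$)
$t{\left(1,6 \right)} 4 - 4 = 2 \cdot 1 \cdot \frac{1}{6} \frac{1}{1 + 6} \cdot 4 - 4 = 2 \cdot 1 \cdot \frac{1}{6} \cdot \frac{1}{7} \cdot 4 - 4 = \frac{1}{21} \cdot 4 - 4 = \frac{4}{21} - 4 = - \frac{80}{21}$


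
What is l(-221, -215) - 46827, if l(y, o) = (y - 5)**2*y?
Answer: -11334623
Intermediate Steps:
l(y, o) = y*(-5 + y)**2 (l(y, o) = (-5 + y)**2*y = y*(-5 + y)**2)
l(-221, -215) - 46827 = -221*(-5 - 221)**2 - 46827 = -221*(-226)**2 - 46827 = -221*51076 - 46827 = -11287796 - 46827 = -11334623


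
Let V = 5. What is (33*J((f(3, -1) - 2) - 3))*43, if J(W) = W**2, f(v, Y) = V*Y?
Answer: 141900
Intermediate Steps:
f(v, Y) = 5*Y
(33*J((f(3, -1) - 2) - 3))*43 = (33*((5*(-1) - 2) - 3)**2)*43 = (33*((-5 - 2) - 3)**2)*43 = (33*(-7 - 3)**2)*43 = (33*(-10)**2)*43 = (33*100)*43 = 3300*43 = 141900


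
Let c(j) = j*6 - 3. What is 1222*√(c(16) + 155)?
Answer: 2444*√62 ≈ 19244.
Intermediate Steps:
c(j) = -3 + 6*j (c(j) = 6*j - 3 = -3 + 6*j)
1222*√(c(16) + 155) = 1222*√((-3 + 6*16) + 155) = 1222*√((-3 + 96) + 155) = 1222*√(93 + 155) = 1222*√248 = 1222*(2*√62) = 2444*√62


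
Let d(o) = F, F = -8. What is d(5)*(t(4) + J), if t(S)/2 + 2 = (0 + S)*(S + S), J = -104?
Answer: 352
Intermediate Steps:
d(o) = -8
t(S) = -4 + 4*S**2 (t(S) = -4 + 2*((0 + S)*(S + S)) = -4 + 2*(S*(2*S)) = -4 + 2*(2*S**2) = -4 + 4*S**2)
d(5)*(t(4) + J) = -8*((-4 + 4*4**2) - 104) = -8*((-4 + 4*16) - 104) = -8*((-4 + 64) - 104) = -8*(60 - 104) = -8*(-44) = 352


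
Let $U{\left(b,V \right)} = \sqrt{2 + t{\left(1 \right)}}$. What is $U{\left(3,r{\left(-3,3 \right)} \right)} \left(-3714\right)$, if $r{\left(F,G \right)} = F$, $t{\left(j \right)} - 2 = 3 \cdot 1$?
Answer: $- 3714 \sqrt{7} \approx -9826.3$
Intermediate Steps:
$t{\left(j \right)} = 5$ ($t{\left(j \right)} = 2 + 3 \cdot 1 = 2 + 3 = 5$)
$U{\left(b,V \right)} = \sqrt{7}$ ($U{\left(b,V \right)} = \sqrt{2 + 5} = \sqrt{7}$)
$U{\left(3,r{\left(-3,3 \right)} \right)} \left(-3714\right) = \sqrt{7} \left(-3714\right) = - 3714 \sqrt{7}$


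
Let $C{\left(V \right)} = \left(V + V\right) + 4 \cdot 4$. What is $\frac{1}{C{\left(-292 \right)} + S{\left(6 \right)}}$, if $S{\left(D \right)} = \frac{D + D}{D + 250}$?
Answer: $- \frac{64}{36349} \approx -0.0017607$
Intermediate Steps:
$S{\left(D \right)} = \frac{2 D}{250 + D}$
$C{\left(V \right)} = 16 + 2 V$ ($C{\left(V \right)} = 2 V + 16 = 16 + 2 V$)
$\frac{1}{C{\left(-292 \right)} + S{\left(6 \right)}} = \frac{1}{\left(16 + 2 \left(-292\right)\right) + 2 \cdot 6 \frac{1}{250 + 6}} = \frac{1}{\left(16 - 584\right) + 2 \cdot 6 \cdot \frac{1}{256}} = \frac{1}{-568 + 2 \cdot 6 \cdot \frac{1}{256}} = \frac{1}{-568 + \frac{3}{64}} = \frac{1}{- \frac{36349}{64}} = - \frac{64}{36349}$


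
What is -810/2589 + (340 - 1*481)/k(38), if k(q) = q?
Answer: -131943/32794 ≈ -4.0234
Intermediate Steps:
-810/2589 + (340 - 1*481)/k(38) = -810/2589 + (340 - 1*481)/38 = -810*1/2589 + (340 - 481)*(1/38) = -270/863 - 141*1/38 = -270/863 - 141/38 = -131943/32794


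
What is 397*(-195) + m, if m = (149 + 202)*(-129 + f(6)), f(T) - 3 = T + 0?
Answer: -119535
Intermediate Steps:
f(T) = 3 + T (f(T) = 3 + (T + 0) = 3 + T)
m = -42120 (m = (149 + 202)*(-129 + (3 + 6)) = 351*(-129 + 9) = 351*(-120) = -42120)
397*(-195) + m = 397*(-195) - 42120 = -77415 - 42120 = -119535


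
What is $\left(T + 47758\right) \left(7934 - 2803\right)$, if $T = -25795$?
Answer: $112692153$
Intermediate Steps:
$\left(T + 47758\right) \left(7934 - 2803\right) = \left(-25795 + 47758\right) \left(7934 - 2803\right) = 21963 \cdot 5131 = 112692153$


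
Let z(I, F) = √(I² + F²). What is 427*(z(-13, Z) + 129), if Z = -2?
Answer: 55083 + 427*√173 ≈ 60699.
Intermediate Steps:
z(I, F) = √(F² + I²)
427*(z(-13, Z) + 129) = 427*(√((-2)² + (-13)²) + 129) = 427*(√(4 + 169) + 129) = 427*(√173 + 129) = 427*(129 + √173) = 55083 + 427*√173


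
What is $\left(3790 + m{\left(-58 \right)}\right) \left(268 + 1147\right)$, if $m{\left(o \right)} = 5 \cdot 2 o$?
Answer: $4542150$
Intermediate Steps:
$m{\left(o \right)} = 10 o$
$\left(3790 + m{\left(-58 \right)}\right) \left(268 + 1147\right) = \left(3790 + 10 \left(-58\right)\right) \left(268 + 1147\right) = \left(3790 - 580\right) 1415 = 3210 \cdot 1415 = 4542150$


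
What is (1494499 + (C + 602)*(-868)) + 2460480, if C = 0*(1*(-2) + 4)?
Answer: 3432443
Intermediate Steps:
C = 0 (C = 0*(-2 + 4) = 0*2 = 0)
(1494499 + (C + 602)*(-868)) + 2460480 = (1494499 + (0 + 602)*(-868)) + 2460480 = (1494499 + 602*(-868)) + 2460480 = (1494499 - 522536) + 2460480 = 971963 + 2460480 = 3432443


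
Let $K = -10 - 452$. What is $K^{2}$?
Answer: $213444$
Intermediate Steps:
$K = -462$ ($K = -10 - 452 = -462$)
$K^{2} = \left(-462\right)^{2} = 213444$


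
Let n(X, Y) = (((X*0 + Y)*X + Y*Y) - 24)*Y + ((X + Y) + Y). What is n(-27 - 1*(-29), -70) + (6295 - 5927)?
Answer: -331290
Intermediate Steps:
n(X, Y) = X + 2*Y + Y*(-24 + Y² + X*Y) (n(X, Y) = (((0 + Y)*X + Y²) - 24)*Y + (X + 2*Y) = ((Y*X + Y²) - 24)*Y + (X + 2*Y) = ((X*Y + Y²) - 24)*Y + (X + 2*Y) = ((Y² + X*Y) - 24)*Y + (X + 2*Y) = (-24 + Y² + X*Y)*Y + (X + 2*Y) = Y*(-24 + Y² + X*Y) + (X + 2*Y) = X + 2*Y + Y*(-24 + Y² + X*Y))
n(-27 - 1*(-29), -70) + (6295 - 5927) = ((-27 - 1*(-29)) + (-70)³ - 22*(-70) + (-27 - 1*(-29))*(-70)²) + (6295 - 5927) = ((-27 + 29) - 343000 + 1540 + (-27 + 29)*4900) + 368 = (2 - 343000 + 1540 + 2*4900) + 368 = (2 - 343000 + 1540 + 9800) + 368 = -331658 + 368 = -331290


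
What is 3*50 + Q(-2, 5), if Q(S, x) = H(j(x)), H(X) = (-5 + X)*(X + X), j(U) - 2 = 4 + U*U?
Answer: 1762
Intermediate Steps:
j(U) = 6 + U² (j(U) = 2 + (4 + U*U) = 2 + (4 + U²) = 6 + U²)
H(X) = 2*X*(-5 + X) (H(X) = (-5 + X)*(2*X) = 2*X*(-5 + X))
Q(S, x) = 2*(1 + x²)*(6 + x²) (Q(S, x) = 2*(6 + x²)*(-5 + (6 + x²)) = 2*(6 + x²)*(1 + x²) = 2*(1 + x²)*(6 + x²))
3*50 + Q(-2, 5) = 3*50 + 2*(1 + 5²)*(6 + 5²) = 150 + 2*(1 + 25)*(6 + 25) = 150 + 2*26*31 = 150 + 1612 = 1762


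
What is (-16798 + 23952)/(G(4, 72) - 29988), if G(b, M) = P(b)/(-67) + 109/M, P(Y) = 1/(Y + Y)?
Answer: -2465064/10332487 ≈ -0.23857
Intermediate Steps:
P(Y) = 1/(2*Y)
G(b, M) = 109/M - 1/(134*b) (G(b, M) = (1/(2*b))/(-67) + 109/M = (1/(2*b))*(-1/67) + 109/M = -1/(134*b) + 109/M = 109/M - 1/(134*b))
(-16798 + 23952)/(G(4, 72) - 29988) = (-16798 + 23952)/((109/72 - 1/134/4) - 29988) = 7154/((109*(1/72) - 1/134*¼) - 29988) = 7154/((109/72 - 1/536) - 29988) = 7154/(3647/2412 - 29988) = 7154/(-72327409/2412) = 7154*(-2412/72327409) = -2465064/10332487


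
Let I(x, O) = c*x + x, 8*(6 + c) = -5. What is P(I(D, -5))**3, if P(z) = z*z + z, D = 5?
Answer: 116392971515625/262144 ≈ 4.4400e+8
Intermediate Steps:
c = -53/8 (c = -6 + (1/8)*(-5) = -6 - 5/8 = -53/8 ≈ -6.6250)
I(x, O) = -45*x/8 (I(x, O) = -53*x/8 + x = -45*x/8)
P(z) = z + z**2 (P(z) = z**2 + z = z + z**2)
P(I(D, -5))**3 = ((-45/8*5)*(1 - 45/8*5))**3 = (-225*(1 - 225/8)/8)**3 = (-225/8*(-217/8))**3 = (48825/64)**3 = 116392971515625/262144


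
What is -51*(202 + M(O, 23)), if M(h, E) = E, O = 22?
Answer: -11475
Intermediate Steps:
-51*(202 + M(O, 23)) = -51*(202 + 23) = -51*225 = -11475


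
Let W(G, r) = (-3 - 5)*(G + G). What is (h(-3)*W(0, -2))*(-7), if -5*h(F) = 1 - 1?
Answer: 0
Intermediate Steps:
h(F) = 0 (h(F) = -(1 - 1)/5 = -⅕*0 = 0)
W(G, r) = -16*G
(h(-3)*W(0, -2))*(-7) = (0*(-16*0))*(-7) = (0*0)*(-7) = 0*(-7) = 0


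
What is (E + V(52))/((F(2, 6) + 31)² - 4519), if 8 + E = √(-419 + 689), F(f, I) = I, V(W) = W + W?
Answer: -16/525 - √30/1050 ≈ -0.035693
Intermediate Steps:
V(W) = 2*W
E = -8 + 3*√30 (E = -8 + √(-419 + 689) = -8 + √270 = -8 + 3*√30 ≈ 8.4317)
(E + V(52))/((F(2, 6) + 31)² - 4519) = ((-8 + 3*√30) + 2*52)/((6 + 31)² - 4519) = ((-8 + 3*√30) + 104)/(37² - 4519) = (96 + 3*√30)/(1369 - 4519) = (96 + 3*√30)/(-3150) = (96 + 3*√30)*(-1/3150) = -16/525 - √30/1050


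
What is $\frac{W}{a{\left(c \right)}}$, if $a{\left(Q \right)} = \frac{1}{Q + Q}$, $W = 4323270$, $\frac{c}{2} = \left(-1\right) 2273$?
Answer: $-39307170840$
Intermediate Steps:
$c = -4546$ ($c = 2 \left(\left(-1\right) 2273\right) = 2 \left(-2273\right) = -4546$)
$a{\left(Q \right)} = \frac{1}{2 Q}$
$\frac{W}{a{\left(c \right)}} = \frac{4323270}{\frac{1}{2} \frac{1}{-4546}} = \frac{4323270}{\frac{1}{2} \left(- \frac{1}{4546}\right)} = \frac{4323270}{- \frac{1}{9092}} = 4323270 \left(-9092\right) = -39307170840$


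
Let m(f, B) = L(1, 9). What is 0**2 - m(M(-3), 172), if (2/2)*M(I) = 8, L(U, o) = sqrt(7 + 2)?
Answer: -3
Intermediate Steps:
L(U, o) = 3 (L(U, o) = sqrt(9) = 3)
M(I) = 8
m(f, B) = 3
0**2 - m(M(-3), 172) = 0**2 - 1*3 = 0 - 3 = -3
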